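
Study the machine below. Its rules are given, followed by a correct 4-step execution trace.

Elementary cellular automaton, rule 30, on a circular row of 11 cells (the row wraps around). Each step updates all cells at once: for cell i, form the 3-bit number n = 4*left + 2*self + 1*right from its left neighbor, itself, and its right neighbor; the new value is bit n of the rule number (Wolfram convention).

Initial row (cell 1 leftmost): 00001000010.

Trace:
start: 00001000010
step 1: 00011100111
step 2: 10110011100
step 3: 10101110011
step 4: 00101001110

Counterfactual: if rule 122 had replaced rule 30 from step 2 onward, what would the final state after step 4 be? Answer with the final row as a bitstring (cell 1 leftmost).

00000111100

(re-executing steps 2..4 under rule 122; state before step 2: 00011100111)
step 2: 10110111101
step 3: 11111100111
step 4: 00000111100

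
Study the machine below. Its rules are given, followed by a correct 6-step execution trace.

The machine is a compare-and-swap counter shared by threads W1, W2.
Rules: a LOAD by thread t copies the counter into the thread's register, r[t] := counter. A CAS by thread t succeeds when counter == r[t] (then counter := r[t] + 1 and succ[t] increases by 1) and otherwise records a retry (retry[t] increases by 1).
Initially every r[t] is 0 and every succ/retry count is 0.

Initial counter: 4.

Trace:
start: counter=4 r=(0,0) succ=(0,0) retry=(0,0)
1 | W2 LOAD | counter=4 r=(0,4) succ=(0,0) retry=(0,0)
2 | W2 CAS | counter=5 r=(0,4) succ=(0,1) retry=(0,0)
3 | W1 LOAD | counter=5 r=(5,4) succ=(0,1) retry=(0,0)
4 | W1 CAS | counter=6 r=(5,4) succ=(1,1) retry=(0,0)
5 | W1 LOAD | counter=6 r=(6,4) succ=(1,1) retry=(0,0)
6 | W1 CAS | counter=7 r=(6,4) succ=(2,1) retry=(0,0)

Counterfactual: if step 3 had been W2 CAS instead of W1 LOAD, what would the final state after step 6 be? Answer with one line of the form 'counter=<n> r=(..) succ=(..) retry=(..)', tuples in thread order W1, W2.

counter=6 r=(5,4) succ=(1,1) retry=(1,1)

(re-executing from step 3 with the substitution; state before step 3: counter=5 r=(0,4) succ=(0,1) retry=(0,0))
3 | W2 CAS | counter=5 r=(0,4) succ=(0,1) retry=(0,1)
4 | W1 CAS | counter=5 r=(0,4) succ=(0,1) retry=(1,1)
5 | W1 LOAD | counter=5 r=(5,4) succ=(0,1) retry=(1,1)
6 | W1 CAS | counter=6 r=(5,4) succ=(1,1) retry=(1,1)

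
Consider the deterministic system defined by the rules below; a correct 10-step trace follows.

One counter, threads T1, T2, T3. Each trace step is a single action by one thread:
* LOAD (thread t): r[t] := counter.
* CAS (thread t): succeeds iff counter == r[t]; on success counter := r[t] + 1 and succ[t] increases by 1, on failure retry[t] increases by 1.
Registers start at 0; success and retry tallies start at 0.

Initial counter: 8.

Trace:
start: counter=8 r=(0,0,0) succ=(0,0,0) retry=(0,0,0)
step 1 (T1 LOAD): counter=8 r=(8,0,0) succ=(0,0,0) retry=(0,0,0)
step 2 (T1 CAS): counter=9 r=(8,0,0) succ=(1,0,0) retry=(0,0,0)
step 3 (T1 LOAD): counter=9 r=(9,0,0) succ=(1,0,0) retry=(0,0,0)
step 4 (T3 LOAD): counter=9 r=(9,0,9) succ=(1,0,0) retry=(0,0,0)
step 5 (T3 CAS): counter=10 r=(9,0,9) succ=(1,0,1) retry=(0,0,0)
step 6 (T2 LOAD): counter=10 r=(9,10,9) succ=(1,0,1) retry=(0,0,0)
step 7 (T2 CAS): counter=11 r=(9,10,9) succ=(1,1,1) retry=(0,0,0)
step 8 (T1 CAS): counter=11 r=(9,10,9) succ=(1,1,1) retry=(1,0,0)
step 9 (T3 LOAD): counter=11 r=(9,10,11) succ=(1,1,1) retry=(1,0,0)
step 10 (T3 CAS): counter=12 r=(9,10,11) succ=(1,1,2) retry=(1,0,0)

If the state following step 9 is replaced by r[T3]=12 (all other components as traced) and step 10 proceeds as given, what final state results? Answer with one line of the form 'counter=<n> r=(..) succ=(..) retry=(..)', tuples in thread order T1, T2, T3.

counter=11 r=(9,10,12) succ=(1,1,1) retry=(1,0,1)

state after step 9 := counter=11 r=(9,10,12) succ=(1,1,1) retry=(1,0,0)
step 10 (T3 CAS): counter=11 r=(9,10,12) succ=(1,1,1) retry=(1,0,1)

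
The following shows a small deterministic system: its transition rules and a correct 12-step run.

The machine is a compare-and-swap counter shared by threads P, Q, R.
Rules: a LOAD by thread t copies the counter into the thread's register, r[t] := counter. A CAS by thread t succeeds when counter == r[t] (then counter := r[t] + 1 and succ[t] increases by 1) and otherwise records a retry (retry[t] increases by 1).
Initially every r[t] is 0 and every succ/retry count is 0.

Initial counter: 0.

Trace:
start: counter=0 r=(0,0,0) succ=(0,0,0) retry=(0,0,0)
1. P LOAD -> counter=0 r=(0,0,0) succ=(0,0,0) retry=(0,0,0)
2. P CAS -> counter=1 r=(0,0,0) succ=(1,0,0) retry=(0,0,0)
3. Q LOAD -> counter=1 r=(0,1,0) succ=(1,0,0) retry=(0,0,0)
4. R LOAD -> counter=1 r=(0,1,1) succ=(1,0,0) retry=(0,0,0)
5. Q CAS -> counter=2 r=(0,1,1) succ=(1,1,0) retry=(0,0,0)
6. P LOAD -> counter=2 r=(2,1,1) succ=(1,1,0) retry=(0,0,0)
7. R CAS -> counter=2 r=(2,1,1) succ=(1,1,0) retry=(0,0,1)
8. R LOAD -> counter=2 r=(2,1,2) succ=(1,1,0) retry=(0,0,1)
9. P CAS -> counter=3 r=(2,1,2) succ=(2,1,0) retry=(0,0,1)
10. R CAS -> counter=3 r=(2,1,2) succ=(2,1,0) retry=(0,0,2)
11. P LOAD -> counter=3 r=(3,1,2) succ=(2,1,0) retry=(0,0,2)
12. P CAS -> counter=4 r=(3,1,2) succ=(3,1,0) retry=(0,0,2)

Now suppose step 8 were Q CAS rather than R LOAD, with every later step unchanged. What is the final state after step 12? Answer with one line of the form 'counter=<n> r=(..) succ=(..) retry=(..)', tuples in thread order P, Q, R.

counter=4 r=(3,1,1) succ=(3,1,0) retry=(0,1,2)

(re-executing from step 8 with the substitution; state before step 8: counter=2 r=(2,1,1) succ=(1,1,0) retry=(0,0,1))
8. Q CAS -> counter=2 r=(2,1,1) succ=(1,1,0) retry=(0,1,1)
9. P CAS -> counter=3 r=(2,1,1) succ=(2,1,0) retry=(0,1,1)
10. R CAS -> counter=3 r=(2,1,1) succ=(2,1,0) retry=(0,1,2)
11. P LOAD -> counter=3 r=(3,1,1) succ=(2,1,0) retry=(0,1,2)
12. P CAS -> counter=4 r=(3,1,1) succ=(3,1,0) retry=(0,1,2)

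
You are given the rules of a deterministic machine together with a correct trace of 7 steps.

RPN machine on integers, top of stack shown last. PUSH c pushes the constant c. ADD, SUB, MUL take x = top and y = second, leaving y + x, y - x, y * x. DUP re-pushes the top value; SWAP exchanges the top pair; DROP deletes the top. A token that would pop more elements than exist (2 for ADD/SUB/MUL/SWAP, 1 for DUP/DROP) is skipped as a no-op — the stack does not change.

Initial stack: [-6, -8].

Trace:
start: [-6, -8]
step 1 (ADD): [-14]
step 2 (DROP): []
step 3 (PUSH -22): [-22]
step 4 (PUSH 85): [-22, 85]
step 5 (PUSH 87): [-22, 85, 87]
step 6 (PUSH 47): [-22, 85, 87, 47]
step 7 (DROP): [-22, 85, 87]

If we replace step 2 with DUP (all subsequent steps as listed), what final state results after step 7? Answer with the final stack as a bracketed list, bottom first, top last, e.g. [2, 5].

[-14, -14, -22, 85, 87]

(re-executing from step 2 with the substitution; state before step 2: [-14])
step 2 (DUP): [-14, -14]
step 3 (PUSH -22): [-14, -14, -22]
step 4 (PUSH 85): [-14, -14, -22, 85]
step 5 (PUSH 87): [-14, -14, -22, 85, 87]
step 6 (PUSH 47): [-14, -14, -22, 85, 87, 47]
step 7 (DROP): [-14, -14, -22, 85, 87]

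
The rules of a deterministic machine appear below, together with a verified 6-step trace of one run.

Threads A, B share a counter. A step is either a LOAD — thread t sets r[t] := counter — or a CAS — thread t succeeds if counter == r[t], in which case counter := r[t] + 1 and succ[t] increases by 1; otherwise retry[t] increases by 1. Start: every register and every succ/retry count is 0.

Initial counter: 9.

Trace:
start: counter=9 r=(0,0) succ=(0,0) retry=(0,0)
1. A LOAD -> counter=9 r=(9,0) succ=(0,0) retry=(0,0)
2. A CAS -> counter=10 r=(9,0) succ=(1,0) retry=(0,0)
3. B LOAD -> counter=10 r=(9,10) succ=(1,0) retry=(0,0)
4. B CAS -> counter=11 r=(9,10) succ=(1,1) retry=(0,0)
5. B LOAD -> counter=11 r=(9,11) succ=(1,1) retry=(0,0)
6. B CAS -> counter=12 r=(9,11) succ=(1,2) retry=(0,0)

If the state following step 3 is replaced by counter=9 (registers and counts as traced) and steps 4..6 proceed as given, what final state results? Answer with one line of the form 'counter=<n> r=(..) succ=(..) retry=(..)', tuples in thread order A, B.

counter=10 r=(9,9) succ=(1,1) retry=(0,1)

state after step 3 := counter=9 r=(9,10) succ=(1,0) retry=(0,0)
4. B CAS -> counter=9 r=(9,10) succ=(1,0) retry=(0,1)
5. B LOAD -> counter=9 r=(9,9) succ=(1,0) retry=(0,1)
6. B CAS -> counter=10 r=(9,9) succ=(1,1) retry=(0,1)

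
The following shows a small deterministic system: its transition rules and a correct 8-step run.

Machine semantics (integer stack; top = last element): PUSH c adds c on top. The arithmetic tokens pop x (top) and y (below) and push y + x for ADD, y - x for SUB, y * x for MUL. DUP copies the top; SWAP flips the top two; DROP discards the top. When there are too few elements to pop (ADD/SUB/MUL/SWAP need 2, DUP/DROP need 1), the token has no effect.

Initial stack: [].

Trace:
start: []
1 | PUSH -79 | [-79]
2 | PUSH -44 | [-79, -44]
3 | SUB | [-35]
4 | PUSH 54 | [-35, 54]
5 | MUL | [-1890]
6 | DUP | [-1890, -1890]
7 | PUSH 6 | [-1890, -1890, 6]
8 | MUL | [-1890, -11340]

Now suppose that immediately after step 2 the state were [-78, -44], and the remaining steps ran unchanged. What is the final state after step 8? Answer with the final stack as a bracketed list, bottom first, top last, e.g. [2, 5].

state after step 2 := [-78, -44]
3 | SUB | [-34]
4 | PUSH 54 | [-34, 54]
5 | MUL | [-1836]
6 | DUP | [-1836, -1836]
7 | PUSH 6 | [-1836, -1836, 6]
8 | MUL | [-1836, -11016]

[-1836, -11016]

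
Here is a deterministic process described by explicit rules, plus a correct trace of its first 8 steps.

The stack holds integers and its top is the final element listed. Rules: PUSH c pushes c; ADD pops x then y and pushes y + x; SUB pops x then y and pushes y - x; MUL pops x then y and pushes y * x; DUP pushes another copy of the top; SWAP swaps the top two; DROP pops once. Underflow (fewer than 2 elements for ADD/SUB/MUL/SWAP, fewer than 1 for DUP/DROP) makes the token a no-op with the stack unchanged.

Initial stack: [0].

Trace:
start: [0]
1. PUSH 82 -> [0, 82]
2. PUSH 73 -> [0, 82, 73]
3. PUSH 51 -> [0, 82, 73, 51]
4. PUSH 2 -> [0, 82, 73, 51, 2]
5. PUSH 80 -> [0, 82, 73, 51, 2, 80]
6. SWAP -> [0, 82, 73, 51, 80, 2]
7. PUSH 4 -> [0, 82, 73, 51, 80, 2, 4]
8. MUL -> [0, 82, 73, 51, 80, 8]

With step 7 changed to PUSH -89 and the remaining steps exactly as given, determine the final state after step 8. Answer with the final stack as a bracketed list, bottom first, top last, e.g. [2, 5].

(re-executing from step 7 with the substitution; state before step 7: [0, 82, 73, 51, 80, 2])
7. PUSH -89 -> [0, 82, 73, 51, 80, 2, -89]
8. MUL -> [0, 82, 73, 51, 80, -178]

[0, 82, 73, 51, 80, -178]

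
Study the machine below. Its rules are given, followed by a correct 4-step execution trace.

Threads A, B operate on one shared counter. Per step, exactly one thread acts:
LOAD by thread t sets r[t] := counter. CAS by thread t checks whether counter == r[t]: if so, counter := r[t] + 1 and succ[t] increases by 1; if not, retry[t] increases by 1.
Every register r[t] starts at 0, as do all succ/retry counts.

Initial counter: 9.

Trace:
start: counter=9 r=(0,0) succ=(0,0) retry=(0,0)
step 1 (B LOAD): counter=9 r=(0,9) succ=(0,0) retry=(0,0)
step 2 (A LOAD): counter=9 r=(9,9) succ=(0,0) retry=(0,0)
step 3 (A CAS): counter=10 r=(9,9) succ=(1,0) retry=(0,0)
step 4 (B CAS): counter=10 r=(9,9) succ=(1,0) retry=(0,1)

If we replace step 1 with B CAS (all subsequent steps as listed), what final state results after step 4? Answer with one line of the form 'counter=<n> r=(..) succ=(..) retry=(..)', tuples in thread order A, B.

(re-executing from step 1 with the substitution; state before step 1: counter=9 r=(0,0) succ=(0,0) retry=(0,0))
step 1 (B CAS): counter=9 r=(0,0) succ=(0,0) retry=(0,1)
step 2 (A LOAD): counter=9 r=(9,0) succ=(0,0) retry=(0,1)
step 3 (A CAS): counter=10 r=(9,0) succ=(1,0) retry=(0,1)
step 4 (B CAS): counter=10 r=(9,0) succ=(1,0) retry=(0,2)

counter=10 r=(9,0) succ=(1,0) retry=(0,2)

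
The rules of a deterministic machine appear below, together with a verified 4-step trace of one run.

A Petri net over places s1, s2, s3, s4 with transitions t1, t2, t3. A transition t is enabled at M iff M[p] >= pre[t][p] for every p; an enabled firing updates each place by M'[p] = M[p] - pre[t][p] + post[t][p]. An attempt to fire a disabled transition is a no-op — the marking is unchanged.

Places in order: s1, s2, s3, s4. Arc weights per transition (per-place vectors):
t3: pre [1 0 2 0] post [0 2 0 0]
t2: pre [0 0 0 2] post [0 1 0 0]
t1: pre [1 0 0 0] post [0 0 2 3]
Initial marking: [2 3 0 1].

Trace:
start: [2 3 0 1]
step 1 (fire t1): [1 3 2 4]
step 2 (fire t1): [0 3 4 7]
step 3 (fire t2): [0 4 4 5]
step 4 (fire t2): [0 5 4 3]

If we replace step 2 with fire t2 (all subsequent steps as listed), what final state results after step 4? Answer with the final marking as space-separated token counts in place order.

1 5 2 0

(re-executing from step 2 with the substitution; state before step 2: [1 3 2 4])
step 2 (fire t2): [1 4 2 2]
step 3 (fire t2): [1 5 2 0]
step 4 (fire t2): [1 5 2 0]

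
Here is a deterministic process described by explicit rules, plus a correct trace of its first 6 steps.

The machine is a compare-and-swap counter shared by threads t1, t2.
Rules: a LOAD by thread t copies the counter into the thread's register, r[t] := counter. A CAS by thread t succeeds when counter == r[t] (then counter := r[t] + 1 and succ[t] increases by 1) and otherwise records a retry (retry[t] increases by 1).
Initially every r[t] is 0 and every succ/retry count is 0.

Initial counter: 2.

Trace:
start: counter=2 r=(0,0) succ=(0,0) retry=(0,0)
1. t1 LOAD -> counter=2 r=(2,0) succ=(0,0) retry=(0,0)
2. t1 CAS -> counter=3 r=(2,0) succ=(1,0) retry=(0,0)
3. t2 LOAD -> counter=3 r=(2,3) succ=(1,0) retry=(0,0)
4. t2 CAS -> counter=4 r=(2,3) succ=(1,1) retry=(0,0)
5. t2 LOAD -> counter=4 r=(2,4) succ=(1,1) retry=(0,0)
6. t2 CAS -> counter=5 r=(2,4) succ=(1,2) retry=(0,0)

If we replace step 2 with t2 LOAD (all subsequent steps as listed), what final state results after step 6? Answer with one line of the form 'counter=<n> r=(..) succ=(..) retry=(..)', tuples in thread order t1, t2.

counter=4 r=(2,3) succ=(0,2) retry=(0,0)

(re-executing from step 2 with the substitution; state before step 2: counter=2 r=(2,0) succ=(0,0) retry=(0,0))
2. t2 LOAD -> counter=2 r=(2,2) succ=(0,0) retry=(0,0)
3. t2 LOAD -> counter=2 r=(2,2) succ=(0,0) retry=(0,0)
4. t2 CAS -> counter=3 r=(2,2) succ=(0,1) retry=(0,0)
5. t2 LOAD -> counter=3 r=(2,3) succ=(0,1) retry=(0,0)
6. t2 CAS -> counter=4 r=(2,3) succ=(0,2) retry=(0,0)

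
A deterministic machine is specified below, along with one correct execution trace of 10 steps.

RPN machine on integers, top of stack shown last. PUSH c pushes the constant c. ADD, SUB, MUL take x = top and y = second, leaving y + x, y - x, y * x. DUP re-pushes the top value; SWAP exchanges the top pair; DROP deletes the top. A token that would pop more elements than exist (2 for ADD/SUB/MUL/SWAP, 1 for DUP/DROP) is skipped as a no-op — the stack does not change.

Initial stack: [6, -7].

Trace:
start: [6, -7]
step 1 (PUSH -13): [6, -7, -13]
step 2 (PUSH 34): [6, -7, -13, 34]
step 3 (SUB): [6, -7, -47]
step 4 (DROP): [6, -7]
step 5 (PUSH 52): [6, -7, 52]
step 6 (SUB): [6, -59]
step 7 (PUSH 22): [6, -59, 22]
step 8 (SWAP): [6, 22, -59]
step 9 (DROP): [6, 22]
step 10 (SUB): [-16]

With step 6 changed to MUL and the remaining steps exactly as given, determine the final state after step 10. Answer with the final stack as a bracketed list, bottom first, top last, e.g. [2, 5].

(re-executing from step 6 with the substitution; state before step 6: [6, -7, 52])
step 6 (MUL): [6, -364]
step 7 (PUSH 22): [6, -364, 22]
step 8 (SWAP): [6, 22, -364]
step 9 (DROP): [6, 22]
step 10 (SUB): [-16]

[-16]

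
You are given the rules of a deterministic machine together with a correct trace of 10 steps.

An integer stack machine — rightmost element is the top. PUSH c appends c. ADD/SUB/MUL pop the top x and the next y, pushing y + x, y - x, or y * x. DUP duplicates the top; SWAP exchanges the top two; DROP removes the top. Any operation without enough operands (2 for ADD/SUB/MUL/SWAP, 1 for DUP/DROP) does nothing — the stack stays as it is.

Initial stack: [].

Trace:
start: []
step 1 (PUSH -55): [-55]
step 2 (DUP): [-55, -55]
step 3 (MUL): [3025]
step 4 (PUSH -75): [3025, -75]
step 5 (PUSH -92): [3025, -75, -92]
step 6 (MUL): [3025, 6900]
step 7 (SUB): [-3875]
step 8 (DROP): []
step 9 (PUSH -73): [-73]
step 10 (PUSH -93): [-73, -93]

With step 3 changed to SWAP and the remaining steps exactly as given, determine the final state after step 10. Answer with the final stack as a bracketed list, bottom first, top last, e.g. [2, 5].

[-55, -73, -93]

(re-executing from step 3 with the substitution; state before step 3: [-55, -55])
step 3 (SWAP): [-55, -55]
step 4 (PUSH -75): [-55, -55, -75]
step 5 (PUSH -92): [-55, -55, -75, -92]
step 6 (MUL): [-55, -55, 6900]
step 7 (SUB): [-55, -6955]
step 8 (DROP): [-55]
step 9 (PUSH -73): [-55, -73]
step 10 (PUSH -93): [-55, -73, -93]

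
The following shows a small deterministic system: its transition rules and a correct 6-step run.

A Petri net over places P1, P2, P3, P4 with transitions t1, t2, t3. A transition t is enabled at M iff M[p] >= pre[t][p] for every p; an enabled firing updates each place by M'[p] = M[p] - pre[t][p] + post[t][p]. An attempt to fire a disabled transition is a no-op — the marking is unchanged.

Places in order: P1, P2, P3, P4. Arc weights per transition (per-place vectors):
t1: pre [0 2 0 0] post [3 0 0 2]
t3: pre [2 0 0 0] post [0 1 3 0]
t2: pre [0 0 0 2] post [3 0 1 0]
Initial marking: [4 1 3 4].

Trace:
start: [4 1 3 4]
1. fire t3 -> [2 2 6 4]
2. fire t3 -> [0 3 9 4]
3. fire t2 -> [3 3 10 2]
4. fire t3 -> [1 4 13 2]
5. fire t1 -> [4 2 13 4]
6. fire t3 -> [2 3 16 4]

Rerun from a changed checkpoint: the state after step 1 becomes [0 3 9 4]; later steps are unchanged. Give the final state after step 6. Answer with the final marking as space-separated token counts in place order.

2 3 16 4

state after step 1 := [0 3 9 4]
2. fire t3 -> [0 3 9 4]
3. fire t2 -> [3 3 10 2]
4. fire t3 -> [1 4 13 2]
5. fire t1 -> [4 2 13 4]
6. fire t3 -> [2 3 16 4]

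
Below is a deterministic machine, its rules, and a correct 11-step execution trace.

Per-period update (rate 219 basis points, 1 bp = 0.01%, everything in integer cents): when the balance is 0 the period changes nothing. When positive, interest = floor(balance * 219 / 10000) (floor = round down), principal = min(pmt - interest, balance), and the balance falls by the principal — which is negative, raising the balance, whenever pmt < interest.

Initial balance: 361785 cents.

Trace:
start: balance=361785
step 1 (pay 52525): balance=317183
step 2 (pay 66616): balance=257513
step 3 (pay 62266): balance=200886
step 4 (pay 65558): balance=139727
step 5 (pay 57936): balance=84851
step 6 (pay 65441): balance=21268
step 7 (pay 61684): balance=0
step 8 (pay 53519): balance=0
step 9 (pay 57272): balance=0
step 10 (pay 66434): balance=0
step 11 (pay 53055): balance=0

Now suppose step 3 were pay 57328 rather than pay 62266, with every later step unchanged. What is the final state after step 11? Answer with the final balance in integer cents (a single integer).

(re-executing from step 3 with the substitution; state before step 3: balance=257513)
step 3 (pay 57328): balance=205824
step 4 (pay 65558): balance=144773
step 5 (pay 57936): balance=90007
step 6 (pay 65441): balance=26537
step 7 (pay 61684): balance=0
step 8 (pay 53519): balance=0
step 9 (pay 57272): balance=0
step 10 (pay 66434): balance=0
step 11 (pay 53055): balance=0

0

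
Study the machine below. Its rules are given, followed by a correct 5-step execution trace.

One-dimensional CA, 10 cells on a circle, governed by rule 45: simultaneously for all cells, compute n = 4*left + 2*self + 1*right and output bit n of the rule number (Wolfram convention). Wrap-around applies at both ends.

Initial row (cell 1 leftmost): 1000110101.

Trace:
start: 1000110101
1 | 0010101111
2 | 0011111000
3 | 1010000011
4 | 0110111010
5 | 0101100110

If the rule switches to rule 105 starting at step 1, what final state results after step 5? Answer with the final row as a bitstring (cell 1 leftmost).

(re-executing steps 1..5 under rule 105; state before step 1: 1000110101)
1 | 1010111011
2 | 1101101110
3 | 1111111011
4 | 0000001110
5 | 1111101010

1111101010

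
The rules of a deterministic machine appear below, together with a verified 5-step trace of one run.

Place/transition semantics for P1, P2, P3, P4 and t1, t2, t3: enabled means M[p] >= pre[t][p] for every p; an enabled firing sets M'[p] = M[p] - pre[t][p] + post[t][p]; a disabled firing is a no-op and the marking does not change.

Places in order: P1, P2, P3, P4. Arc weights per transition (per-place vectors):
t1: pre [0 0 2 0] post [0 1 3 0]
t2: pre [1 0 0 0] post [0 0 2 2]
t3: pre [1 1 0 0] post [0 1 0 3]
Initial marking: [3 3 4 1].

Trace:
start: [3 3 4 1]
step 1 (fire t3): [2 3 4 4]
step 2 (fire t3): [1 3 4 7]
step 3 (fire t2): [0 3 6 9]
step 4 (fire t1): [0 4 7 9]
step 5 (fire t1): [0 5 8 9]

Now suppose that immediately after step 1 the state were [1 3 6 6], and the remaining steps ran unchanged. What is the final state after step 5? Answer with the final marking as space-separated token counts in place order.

state after step 1 := [1 3 6 6]
step 2 (fire t3): [0 3 6 9]
step 3 (fire t2): [0 3 6 9]
step 4 (fire t1): [0 4 7 9]
step 5 (fire t1): [0 5 8 9]

0 5 8 9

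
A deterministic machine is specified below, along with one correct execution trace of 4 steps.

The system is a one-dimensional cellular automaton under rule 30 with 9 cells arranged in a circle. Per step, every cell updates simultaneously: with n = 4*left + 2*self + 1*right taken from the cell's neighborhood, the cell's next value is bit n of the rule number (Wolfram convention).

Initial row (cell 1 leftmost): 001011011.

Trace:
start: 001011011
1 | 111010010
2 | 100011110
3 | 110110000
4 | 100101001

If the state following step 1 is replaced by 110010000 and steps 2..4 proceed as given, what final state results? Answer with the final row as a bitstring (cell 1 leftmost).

state after step 1 := 110010000
2 | 101111001
3 | 001000111
4 | 111101100

111101100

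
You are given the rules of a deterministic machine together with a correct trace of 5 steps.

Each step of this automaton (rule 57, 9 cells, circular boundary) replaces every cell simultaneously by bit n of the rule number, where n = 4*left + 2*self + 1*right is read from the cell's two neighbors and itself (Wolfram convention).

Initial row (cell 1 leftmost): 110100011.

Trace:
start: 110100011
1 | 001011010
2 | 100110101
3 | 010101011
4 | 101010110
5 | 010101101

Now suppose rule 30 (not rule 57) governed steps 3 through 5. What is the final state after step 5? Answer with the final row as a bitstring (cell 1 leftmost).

(re-executing steps 3..5 under rule 30; state before step 3: 100110101)
3 | 011100101
4 | 010011101
5 | 011110001

011110001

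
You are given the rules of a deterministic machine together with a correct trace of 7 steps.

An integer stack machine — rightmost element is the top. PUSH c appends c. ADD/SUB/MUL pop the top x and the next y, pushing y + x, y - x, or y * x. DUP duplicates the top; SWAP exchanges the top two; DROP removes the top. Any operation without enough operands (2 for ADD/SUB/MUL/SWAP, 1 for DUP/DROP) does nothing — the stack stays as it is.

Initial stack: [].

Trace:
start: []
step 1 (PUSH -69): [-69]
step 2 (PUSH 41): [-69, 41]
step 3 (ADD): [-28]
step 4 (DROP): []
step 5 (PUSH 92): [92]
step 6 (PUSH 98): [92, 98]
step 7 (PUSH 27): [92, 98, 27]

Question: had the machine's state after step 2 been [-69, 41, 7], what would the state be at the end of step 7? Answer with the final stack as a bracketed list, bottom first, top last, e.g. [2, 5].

[-69, 92, 98, 27]

state after step 2 := [-69, 41, 7]
step 3 (ADD): [-69, 48]
step 4 (DROP): [-69]
step 5 (PUSH 92): [-69, 92]
step 6 (PUSH 98): [-69, 92, 98]
step 7 (PUSH 27): [-69, 92, 98, 27]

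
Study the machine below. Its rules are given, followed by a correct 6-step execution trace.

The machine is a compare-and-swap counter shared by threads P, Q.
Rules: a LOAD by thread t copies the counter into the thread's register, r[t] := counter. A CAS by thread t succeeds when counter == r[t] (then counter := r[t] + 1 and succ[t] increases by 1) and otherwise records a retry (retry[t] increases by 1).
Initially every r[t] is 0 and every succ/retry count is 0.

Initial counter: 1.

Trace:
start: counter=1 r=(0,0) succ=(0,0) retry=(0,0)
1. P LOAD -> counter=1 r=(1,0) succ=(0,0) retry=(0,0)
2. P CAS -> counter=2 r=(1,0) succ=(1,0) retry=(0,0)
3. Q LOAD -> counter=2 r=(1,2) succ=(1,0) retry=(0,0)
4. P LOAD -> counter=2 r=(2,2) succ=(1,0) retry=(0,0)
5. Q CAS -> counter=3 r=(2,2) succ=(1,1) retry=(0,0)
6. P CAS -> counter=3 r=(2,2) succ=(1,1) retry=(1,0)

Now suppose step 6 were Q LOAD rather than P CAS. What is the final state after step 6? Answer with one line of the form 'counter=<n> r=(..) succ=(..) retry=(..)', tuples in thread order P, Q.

counter=3 r=(2,3) succ=(1,1) retry=(0,0)

(re-executing from step 6 with the substitution; state before step 6: counter=3 r=(2,2) succ=(1,1) retry=(0,0))
6. Q LOAD -> counter=3 r=(2,3) succ=(1,1) retry=(0,0)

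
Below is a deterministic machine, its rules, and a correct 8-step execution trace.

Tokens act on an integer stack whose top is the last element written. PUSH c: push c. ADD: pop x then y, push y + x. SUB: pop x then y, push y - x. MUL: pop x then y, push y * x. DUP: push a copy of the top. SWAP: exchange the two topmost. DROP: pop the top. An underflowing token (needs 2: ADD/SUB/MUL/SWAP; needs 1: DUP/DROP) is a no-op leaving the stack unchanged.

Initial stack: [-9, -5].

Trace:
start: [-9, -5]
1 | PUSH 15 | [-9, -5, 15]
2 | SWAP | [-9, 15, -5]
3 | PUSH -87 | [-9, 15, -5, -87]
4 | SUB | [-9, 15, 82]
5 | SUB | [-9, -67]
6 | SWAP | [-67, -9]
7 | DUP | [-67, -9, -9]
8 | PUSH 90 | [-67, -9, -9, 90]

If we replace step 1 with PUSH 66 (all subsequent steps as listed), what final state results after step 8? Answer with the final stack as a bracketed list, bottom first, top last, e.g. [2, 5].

[-16, -9, -9, 90]

(re-executing from step 1 with the substitution; state before step 1: [-9, -5])
1 | PUSH 66 | [-9, -5, 66]
2 | SWAP | [-9, 66, -5]
3 | PUSH -87 | [-9, 66, -5, -87]
4 | SUB | [-9, 66, 82]
5 | SUB | [-9, -16]
6 | SWAP | [-16, -9]
7 | DUP | [-16, -9, -9]
8 | PUSH 90 | [-16, -9, -9, 90]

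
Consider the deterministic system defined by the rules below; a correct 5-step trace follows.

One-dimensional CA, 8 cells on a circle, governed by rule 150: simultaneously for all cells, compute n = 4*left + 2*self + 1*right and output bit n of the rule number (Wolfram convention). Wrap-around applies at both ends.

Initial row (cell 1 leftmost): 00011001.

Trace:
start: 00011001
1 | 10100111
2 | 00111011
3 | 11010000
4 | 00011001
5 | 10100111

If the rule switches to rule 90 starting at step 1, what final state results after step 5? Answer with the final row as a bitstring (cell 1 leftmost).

00000000

(re-executing steps 1..5 under rule 90; state before step 1: 00011001)
1 | 10111110
2 | 00100010
3 | 01010101
4 | 00000000
5 | 00000000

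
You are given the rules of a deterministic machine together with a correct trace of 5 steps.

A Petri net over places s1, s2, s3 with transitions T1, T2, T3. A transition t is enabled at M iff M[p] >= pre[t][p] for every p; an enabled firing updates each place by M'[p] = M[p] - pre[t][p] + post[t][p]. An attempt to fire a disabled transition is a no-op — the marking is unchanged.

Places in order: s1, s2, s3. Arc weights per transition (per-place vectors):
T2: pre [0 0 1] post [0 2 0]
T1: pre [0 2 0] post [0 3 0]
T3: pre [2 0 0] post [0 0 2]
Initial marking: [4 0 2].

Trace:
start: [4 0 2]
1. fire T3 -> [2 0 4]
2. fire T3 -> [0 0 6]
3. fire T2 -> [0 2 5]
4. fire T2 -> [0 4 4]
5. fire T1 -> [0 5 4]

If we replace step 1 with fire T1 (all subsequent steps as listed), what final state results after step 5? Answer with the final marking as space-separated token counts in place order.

2 5 2

(re-executing from step 1 with the substitution; state before step 1: [4 0 2])
1. fire T1 -> [4 0 2]
2. fire T3 -> [2 0 4]
3. fire T2 -> [2 2 3]
4. fire T2 -> [2 4 2]
5. fire T1 -> [2 5 2]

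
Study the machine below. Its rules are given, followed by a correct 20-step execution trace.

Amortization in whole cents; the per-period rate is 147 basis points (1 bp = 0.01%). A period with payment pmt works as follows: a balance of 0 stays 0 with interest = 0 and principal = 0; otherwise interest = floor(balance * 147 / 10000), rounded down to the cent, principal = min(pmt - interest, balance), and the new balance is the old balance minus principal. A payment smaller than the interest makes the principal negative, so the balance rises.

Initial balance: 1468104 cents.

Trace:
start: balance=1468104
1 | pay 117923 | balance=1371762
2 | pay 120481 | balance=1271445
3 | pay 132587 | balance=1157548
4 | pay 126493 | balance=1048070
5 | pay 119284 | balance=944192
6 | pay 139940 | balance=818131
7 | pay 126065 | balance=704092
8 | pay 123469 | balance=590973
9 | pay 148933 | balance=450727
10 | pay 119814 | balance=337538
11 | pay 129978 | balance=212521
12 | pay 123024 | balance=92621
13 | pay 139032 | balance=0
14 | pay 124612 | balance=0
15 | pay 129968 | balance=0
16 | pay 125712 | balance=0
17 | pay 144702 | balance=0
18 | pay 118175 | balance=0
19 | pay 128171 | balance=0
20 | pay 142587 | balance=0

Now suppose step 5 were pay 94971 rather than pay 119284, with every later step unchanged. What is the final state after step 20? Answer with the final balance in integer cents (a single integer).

(re-executing from step 5 with the substitution; state before step 5: balance=1048070)
5 | pay 94971 | balance=968505
6 | pay 139940 | balance=842802
7 | pay 126065 | balance=729126
8 | pay 123469 | balance=616375
9 | pay 148933 | balance=476502
10 | pay 119814 | balance=363692
11 | pay 129978 | balance=239060
12 | pay 123024 | balance=119550
13 | pay 139032 | balance=0
14 | pay 124612 | balance=0
15 | pay 129968 | balance=0
16 | pay 125712 | balance=0
17 | pay 144702 | balance=0
18 | pay 118175 | balance=0
19 | pay 128171 | balance=0
20 | pay 142587 | balance=0

0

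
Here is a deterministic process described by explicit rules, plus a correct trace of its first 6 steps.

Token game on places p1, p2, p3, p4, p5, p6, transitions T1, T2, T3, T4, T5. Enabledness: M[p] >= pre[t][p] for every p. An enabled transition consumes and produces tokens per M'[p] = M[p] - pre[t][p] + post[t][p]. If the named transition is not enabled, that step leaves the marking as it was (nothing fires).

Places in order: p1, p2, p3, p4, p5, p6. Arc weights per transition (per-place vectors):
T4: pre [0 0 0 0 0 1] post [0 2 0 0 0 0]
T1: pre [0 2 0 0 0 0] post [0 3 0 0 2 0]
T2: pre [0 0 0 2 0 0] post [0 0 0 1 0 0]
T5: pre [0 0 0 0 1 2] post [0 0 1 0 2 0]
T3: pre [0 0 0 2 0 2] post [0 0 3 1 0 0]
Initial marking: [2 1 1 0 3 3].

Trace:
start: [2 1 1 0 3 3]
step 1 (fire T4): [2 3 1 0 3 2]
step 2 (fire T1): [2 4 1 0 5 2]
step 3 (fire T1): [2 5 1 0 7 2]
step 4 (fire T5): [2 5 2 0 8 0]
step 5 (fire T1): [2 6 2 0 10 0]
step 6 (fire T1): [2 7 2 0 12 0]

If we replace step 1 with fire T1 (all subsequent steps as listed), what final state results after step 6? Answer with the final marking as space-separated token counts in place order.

(re-executing from step 1 with the substitution; state before step 1: [2 1 1 0 3 3])
step 1 (fire T1): [2 1 1 0 3 3]
step 2 (fire T1): [2 1 1 0 3 3]
step 3 (fire T1): [2 1 1 0 3 3]
step 4 (fire T5): [2 1 2 0 4 1]
step 5 (fire T1): [2 1 2 0 4 1]
step 6 (fire T1): [2 1 2 0 4 1]

2 1 2 0 4 1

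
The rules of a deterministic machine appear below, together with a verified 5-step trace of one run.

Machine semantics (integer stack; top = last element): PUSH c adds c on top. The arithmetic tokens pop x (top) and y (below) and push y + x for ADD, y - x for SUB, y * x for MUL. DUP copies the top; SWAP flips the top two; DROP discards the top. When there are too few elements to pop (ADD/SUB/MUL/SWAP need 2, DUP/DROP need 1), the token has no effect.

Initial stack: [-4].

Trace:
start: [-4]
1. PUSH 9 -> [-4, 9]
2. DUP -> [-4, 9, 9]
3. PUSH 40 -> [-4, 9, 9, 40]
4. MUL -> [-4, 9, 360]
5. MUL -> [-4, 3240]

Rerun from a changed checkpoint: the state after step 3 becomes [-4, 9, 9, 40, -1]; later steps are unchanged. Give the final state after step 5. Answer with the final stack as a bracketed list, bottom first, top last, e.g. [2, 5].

state after step 3 := [-4, 9, 9, 40, -1]
4. MUL -> [-4, 9, 9, -40]
5. MUL -> [-4, 9, -360]

[-4, 9, -360]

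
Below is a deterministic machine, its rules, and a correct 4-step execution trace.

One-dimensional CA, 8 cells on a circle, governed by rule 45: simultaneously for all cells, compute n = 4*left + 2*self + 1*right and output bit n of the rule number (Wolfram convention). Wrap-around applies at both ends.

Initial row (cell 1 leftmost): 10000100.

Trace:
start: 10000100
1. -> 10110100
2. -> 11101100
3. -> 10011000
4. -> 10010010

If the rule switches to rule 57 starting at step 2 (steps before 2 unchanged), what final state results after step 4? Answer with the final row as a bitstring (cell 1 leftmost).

(re-executing steps 2..4 under rule 57; state before step 2: 10110100)
2. -> 01101010
3. -> 01010101
4. -> 10101010

10101010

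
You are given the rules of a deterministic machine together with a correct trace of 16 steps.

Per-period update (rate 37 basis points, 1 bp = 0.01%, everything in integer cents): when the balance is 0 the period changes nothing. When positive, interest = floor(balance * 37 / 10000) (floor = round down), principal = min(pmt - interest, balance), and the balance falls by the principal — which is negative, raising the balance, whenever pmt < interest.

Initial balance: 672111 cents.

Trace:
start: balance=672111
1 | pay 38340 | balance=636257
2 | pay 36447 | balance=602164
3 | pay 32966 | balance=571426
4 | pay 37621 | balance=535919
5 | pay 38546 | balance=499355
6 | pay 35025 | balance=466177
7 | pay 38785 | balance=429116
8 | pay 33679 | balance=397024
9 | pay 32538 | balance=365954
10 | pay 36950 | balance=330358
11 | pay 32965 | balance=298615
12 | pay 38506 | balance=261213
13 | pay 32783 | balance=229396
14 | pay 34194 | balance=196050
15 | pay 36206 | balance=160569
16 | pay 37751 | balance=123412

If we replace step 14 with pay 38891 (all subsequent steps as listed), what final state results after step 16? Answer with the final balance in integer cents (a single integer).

118680

(re-executing from step 14 with the substitution; state before step 14: balance=229396)
14 | pay 38891 | balance=191353
15 | pay 36206 | balance=155855
16 | pay 37751 | balance=118680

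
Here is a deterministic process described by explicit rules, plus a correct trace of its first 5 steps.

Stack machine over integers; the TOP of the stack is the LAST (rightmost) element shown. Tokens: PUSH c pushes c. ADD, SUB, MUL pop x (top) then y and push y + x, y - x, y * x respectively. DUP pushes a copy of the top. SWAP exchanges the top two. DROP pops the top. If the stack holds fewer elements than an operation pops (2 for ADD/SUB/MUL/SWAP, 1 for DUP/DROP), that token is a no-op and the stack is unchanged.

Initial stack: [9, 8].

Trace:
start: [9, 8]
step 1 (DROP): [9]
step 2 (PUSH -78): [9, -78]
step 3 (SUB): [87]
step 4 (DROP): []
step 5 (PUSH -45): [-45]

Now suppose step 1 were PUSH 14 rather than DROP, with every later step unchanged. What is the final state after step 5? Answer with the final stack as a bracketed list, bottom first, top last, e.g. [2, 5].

[9, 8, -45]

(re-executing from step 1 with the substitution; state before step 1: [9, 8])
step 1 (PUSH 14): [9, 8, 14]
step 2 (PUSH -78): [9, 8, 14, -78]
step 3 (SUB): [9, 8, 92]
step 4 (DROP): [9, 8]
step 5 (PUSH -45): [9, 8, -45]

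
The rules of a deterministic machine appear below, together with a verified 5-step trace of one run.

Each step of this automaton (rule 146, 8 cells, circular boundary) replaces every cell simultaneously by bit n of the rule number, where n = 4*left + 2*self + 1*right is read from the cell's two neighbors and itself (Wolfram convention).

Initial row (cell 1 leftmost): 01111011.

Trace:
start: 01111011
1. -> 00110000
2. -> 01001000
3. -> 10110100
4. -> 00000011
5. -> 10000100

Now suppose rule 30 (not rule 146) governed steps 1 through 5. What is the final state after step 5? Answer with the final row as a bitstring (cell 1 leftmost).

01101111

(re-executing steps 1..5 under rule 30; state before step 1: 01111011)
1. -> 01000010
2. -> 11100111
3. -> 00011100
4. -> 00110010
5. -> 01101111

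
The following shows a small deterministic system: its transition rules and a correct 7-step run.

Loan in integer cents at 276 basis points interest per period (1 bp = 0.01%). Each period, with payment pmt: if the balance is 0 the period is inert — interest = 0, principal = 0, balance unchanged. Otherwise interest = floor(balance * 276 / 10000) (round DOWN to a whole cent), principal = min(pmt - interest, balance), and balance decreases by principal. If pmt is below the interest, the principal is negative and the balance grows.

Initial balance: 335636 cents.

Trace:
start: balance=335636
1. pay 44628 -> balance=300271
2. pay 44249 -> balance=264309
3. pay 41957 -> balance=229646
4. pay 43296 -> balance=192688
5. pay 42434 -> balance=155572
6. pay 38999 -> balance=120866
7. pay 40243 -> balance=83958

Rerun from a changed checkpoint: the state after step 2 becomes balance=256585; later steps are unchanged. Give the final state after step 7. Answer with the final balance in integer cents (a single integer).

75109

state after step 2 := balance=256585
3. pay 41957 -> balance=221709
4. pay 43296 -> balance=184532
5. pay 42434 -> balance=147191
6. pay 38999 -> balance=112254
7. pay 40243 -> balance=75109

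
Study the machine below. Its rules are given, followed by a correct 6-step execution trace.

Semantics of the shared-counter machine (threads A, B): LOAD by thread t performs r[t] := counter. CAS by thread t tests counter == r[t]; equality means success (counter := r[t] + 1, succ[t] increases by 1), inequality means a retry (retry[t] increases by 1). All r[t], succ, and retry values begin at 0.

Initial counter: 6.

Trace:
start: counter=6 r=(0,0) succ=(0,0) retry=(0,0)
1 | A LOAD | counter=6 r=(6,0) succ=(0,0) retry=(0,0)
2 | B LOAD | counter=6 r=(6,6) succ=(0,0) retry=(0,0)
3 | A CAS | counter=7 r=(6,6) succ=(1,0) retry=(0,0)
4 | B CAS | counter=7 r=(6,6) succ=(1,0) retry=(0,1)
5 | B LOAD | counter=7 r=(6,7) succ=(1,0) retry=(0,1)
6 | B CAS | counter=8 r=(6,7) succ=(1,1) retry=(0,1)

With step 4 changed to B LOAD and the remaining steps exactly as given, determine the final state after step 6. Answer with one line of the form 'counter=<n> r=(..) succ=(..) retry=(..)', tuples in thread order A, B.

(re-executing from step 4 with the substitution; state before step 4: counter=7 r=(6,6) succ=(1,0) retry=(0,0))
4 | B LOAD | counter=7 r=(6,7) succ=(1,0) retry=(0,0)
5 | B LOAD | counter=7 r=(6,7) succ=(1,0) retry=(0,0)
6 | B CAS | counter=8 r=(6,7) succ=(1,1) retry=(0,0)

counter=8 r=(6,7) succ=(1,1) retry=(0,0)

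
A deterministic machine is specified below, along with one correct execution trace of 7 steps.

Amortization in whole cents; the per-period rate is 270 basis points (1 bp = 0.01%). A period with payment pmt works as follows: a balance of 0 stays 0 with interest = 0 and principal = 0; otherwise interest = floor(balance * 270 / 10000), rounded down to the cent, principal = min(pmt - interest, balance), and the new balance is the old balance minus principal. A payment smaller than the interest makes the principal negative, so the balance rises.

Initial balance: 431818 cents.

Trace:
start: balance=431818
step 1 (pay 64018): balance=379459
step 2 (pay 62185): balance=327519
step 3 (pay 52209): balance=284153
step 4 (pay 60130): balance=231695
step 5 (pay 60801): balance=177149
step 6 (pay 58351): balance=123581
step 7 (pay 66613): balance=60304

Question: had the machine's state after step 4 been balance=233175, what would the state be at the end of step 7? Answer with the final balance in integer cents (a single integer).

state after step 4 := balance=233175
step 5 (pay 60801): balance=178669
step 6 (pay 58351): balance=125142
step 7 (pay 66613): balance=61907

61907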